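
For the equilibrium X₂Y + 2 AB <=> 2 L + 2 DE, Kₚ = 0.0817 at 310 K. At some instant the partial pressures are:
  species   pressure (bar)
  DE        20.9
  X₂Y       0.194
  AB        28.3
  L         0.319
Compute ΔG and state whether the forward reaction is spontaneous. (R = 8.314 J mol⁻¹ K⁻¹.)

ΔG = 3.23 kJ/mol; the forward reaction is non-spontaneous

Qₚ = P(L)²·P(DE)² / (P(X₂Y)·P(AB)²) = (0.319)²·(20.9)² / ((0.194)·(28.3)²) = 0.286
ΔG = RT ln(Qₚ/Kₚ) = (8.314 J mol⁻¹ K⁻¹)(310 K) × ln(0.286/0.0817)
   = (2.577 kJ/mol)(1.253) = 3.23 kJ/mol
ΔG > 0, so the forward reaction is non-spontaneous (proceeds in reverse).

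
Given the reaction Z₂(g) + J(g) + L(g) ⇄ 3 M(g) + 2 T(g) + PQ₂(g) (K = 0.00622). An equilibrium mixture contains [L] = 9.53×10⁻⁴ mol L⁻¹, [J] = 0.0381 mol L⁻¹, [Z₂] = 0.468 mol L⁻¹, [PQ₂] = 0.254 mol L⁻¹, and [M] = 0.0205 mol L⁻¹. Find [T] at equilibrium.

At equilibrium, K = [M]³·[T]²·[PQ₂] / ([Z₂]·[J]·[L]) = 0.00622.
(0.0205)³·([T])²·(0.254) / ((0.468)·(0.0381)·(9.53×10⁻⁴)) = 0.00622
[T]² = 0.0483 ⇒ [T] = 0.220 mol L⁻¹

[T] = 0.220 mol L⁻¹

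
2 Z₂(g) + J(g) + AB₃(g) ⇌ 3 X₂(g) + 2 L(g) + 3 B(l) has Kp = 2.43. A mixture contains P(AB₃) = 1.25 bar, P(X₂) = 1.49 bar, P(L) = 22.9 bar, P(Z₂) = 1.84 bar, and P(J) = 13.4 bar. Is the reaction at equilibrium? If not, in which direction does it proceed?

toward reactants

(B is a pure liquid — omitted from Qp.)
Qp = P(X₂)³·P(L)² / (P(Z₂)²·P(J)·P(AB₃)) = (1.49)³·(22.9)² / ((1.84)²·(13.4)·(1.25)) = 30.6
Qp = 30.6 > Kp = 2.43, so the reverse reaction proceeds.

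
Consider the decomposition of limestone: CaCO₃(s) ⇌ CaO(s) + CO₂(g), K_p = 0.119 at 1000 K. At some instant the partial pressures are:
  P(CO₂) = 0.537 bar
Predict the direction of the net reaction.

in the reverse direction

(CaCO₃, CaO are pure solids — omitted from Q_p.)
Q_p = P(CO₂) = 0.537
Q_p = 0.537 > K_p = 0.119, so the reverse reaction proceeds.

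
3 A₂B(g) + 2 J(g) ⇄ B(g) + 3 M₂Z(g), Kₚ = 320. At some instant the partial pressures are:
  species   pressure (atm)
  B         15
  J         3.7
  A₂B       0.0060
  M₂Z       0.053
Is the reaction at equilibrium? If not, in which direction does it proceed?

Qₚ = P(B)·P(M₂Z)³ / (P(A₂B)³·P(J)²) = (15)·(0.053)³ / ((0.0060)³·(3.7)²) = 760
Qₚ = 760 > Kₚ = 320, so the reverse reaction proceeds.

reverse (toward reactants)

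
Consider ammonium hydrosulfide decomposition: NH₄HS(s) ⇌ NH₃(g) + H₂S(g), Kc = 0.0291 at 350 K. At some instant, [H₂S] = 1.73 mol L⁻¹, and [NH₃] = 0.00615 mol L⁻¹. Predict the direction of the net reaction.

(NH₄HS is a pure solid — omitted from Qc.)
Qc = [NH₃]·[H₂S] = (0.00615)·(1.73) = 0.0106
Qc = 0.0106 < Kc = 0.0291, so the forward reaction proceeds.

forward (toward products)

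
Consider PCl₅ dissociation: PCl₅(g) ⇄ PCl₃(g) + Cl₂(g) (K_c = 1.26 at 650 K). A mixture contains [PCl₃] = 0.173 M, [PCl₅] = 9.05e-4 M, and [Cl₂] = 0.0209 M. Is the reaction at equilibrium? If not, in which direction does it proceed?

to the left

Q_c = [PCl₃]·[Cl₂] / [PCl₅] = (0.173)·(0.0209) / (9.05e-4) = 4.00
Q_c = 4.00 > K_c = 1.26, so the reverse reaction proceeds.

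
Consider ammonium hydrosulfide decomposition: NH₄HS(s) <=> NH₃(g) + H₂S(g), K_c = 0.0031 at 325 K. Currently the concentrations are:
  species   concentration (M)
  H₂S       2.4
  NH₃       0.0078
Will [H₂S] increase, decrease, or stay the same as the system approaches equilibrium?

(NH₄HS is a pure solid — omitted from Q_c.)
Q_c = [NH₃]·[H₂S] = (0.0078)·(2.4) = 0.019
Q_c = 0.019 > K_c = 0.0031: net reverse reaction.
H₂S is a product, so it decreases.

decrease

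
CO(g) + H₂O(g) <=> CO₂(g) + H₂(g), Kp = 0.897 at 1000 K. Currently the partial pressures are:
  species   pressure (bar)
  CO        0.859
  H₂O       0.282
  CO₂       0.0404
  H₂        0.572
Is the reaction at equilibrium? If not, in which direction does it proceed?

forward (toward products)

Qp = P(CO₂)·P(H₂) / (P(CO)·P(H₂O)) = (0.0404)·(0.572) / ((0.859)·(0.282)) = 0.0954
Qp = 0.0954 < Kp = 0.897, so the forward reaction proceeds.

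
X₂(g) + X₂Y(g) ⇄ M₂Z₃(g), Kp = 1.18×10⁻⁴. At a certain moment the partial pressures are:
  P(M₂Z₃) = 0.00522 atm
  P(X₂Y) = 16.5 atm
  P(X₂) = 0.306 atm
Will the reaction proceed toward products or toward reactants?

Qp = P(M₂Z₃) / (P(X₂)·P(X₂Y)) = (0.00522) / ((0.306)·(16.5)) = 0.00103
Qp = 0.00103 > Kp = 1.18×10⁻⁴, so the reverse reaction proceeds.

in the reverse direction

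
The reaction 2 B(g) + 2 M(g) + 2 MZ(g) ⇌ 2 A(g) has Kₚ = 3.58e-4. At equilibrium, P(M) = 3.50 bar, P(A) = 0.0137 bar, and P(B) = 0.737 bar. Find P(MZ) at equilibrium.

At equilibrium, Kₚ = P(A)² / (P(B)²·P(M)²·P(MZ)²) = 3.58e-4.
(0.0137)² / ((0.737)²·(3.50)²·(P(MZ))²) = 3.58e-4
P(MZ)² = 0.0788 ⇒ P(MZ) = 0.281 bar

P(MZ) = 0.281 bar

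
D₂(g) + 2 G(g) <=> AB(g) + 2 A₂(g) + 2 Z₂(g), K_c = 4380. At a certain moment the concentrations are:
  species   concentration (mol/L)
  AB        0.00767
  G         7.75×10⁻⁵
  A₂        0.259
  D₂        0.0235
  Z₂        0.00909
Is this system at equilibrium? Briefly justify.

no; Q < K, reaction proceeds forward

Q_c = [AB]·[A₂]²·[Z₂]² / ([D₂]·[G]²) = (0.00767)·(0.259)²·(0.00909)² / ((0.0235)·(7.75×10⁻⁵)²) = 301
Q_c = 301 < K_c = 4380: net forward reaction.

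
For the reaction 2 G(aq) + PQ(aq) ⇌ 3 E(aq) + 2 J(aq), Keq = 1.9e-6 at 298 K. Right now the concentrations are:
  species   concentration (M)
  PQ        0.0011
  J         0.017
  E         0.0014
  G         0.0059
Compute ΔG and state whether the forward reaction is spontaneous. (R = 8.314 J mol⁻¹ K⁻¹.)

Q = [E]³·[J]² / ([G]²·[PQ]) = (0.0014)³·(0.017)² / ((0.0059)²·(0.0011)) = 2.07e-5
ΔG = RT ln(Q/Keq) = (8.314 J mol⁻¹ K⁻¹)(298 K) × ln(2.07e-5/1.9e-6)
   = (2.478 kJ/mol)(2.388) = 5.92 kJ/mol
ΔG > 0, so the forward reaction is non-spontaneous (proceeds in reverse).

ΔG = 5.92 kJ/mol; the forward reaction is non-spontaneous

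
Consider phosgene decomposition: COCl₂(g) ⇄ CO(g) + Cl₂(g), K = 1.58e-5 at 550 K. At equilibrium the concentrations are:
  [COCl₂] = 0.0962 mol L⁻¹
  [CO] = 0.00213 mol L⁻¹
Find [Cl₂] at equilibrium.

[Cl₂] = 7.14e-4 mol L⁻¹

At equilibrium, K = [CO]·[Cl₂] / [COCl₂] = 1.58e-5.
(0.00213)·([Cl₂]) / (0.0962) = 1.58e-5
[Cl₂] = 7.14e-4 mol L⁻¹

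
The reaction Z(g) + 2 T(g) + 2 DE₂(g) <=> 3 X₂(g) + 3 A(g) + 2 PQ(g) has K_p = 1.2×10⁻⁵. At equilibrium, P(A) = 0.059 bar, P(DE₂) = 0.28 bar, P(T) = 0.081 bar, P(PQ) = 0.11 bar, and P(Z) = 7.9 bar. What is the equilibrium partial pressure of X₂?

At equilibrium, K_p = P(X₂)³·P(A)³·P(PQ)² / (P(Z)·P(T)²·P(DE₂)²) = 1.2×10⁻⁵.
(P(X₂))³·(0.059)³·(0.11)² / ((7.9)·(0.081)²·(0.28)²) = 1.2×10⁻⁵
P(X₂)³ = 0.0196 ⇒ P(X₂) = 0.27 bar

P(X₂) = 0.27 bar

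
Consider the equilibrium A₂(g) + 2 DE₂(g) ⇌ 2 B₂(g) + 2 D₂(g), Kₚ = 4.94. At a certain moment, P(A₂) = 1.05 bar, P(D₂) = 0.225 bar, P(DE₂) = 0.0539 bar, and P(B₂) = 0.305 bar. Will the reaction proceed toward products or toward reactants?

to the right

Qₚ = P(B₂)²·P(D₂)² / (P(A₂)·P(DE₂)²) = (0.305)²·(0.225)² / ((1.05)·(0.0539)²) = 1.54
Qₚ = 1.54 < Kₚ = 4.94, so the forward reaction proceeds.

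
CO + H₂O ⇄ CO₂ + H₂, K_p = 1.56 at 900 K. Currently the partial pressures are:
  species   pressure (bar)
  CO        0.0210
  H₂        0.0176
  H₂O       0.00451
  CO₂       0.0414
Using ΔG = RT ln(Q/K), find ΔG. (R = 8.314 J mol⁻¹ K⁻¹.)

Q_p = P(CO₂)·P(H₂) / (P(CO)·P(H₂O)) = (0.0414)·(0.0176) / ((0.0210)·(0.00451)) = 7.69
ΔG = RT ln(Q_p/K_p) = (8.314 J mol⁻¹ K⁻¹)(900 K) × ln(7.69/1.56)
   = (7.483 kJ/mol)(1.595) = 11.9 kJ/mol
ΔG > 0, so the forward reaction is non-spontaneous (proceeds in reverse).

ΔG = 11.9 kJ/mol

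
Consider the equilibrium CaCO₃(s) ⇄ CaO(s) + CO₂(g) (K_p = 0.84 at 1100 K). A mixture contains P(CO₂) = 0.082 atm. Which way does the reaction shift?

to the right

(CaCO₃, CaO are pure solids — omitted from Q_p.)
Q_p = P(CO₂) = 0.082
Q_p = 0.082 < K_p = 0.84, so the forward reaction proceeds.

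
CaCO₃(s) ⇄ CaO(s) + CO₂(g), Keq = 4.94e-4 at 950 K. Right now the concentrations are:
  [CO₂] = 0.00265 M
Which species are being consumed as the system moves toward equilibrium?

(CaCO₃, CaO are pure solids — omitted from Q.)
Q = [CO₂] = 0.00265
Q = 0.00265 > Keq = 4.94e-4: net reverse reaction.

CaO, CO₂ (products)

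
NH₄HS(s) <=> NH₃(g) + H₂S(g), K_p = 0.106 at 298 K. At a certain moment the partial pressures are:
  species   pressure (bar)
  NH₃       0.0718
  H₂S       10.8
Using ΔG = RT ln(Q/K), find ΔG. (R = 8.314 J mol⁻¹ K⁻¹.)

ΔG = 4.93 kJ/mol

(NH₄HS is a pure solid — omitted from Q_p.)
Q_p = P(NH₃)·P(H₂S) = (0.0718)·(10.8) = 0.775
ΔG = RT ln(Q_p/K_p) = (8.314 J mol⁻¹ K⁻¹)(298 K) × ln(0.775/0.106)
   = (2.478 kJ/mol)(1.989) = 4.93 kJ/mol
ΔG > 0, so the forward reaction is non-spontaneous (proceeds in reverse).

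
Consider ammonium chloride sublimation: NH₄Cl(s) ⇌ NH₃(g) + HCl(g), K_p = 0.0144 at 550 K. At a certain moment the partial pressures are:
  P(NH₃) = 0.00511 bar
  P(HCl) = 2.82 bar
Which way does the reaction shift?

(NH₄Cl is a pure solid — omitted from Q_p.)
Q_p = P(NH₃)·P(HCl) = (0.00511)·(2.82) = 0.0144
Q_p = 0.0144 = K_p, so the system is already at equilibrium.

neither direction; the system is at equilibrium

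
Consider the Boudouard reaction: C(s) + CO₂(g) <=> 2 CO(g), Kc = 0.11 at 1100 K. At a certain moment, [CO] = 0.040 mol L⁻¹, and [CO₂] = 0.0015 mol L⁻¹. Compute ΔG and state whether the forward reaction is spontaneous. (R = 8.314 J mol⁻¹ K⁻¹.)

ΔG = 20.8 kJ/mol; the forward reaction is non-spontaneous

(C is a pure solid — omitted from Qc.)
Qc = [CO]² / [CO₂] = (0.040)² / (0.0015) = 1.07
ΔG = RT ln(Qc/Kc) = (8.314 J mol⁻¹ K⁻¹)(1100 K) × ln(1.07/0.11)
   = (9.145 kJ/mol)(2.275) = 20.8 kJ/mol
ΔG > 0, so the forward reaction is non-spontaneous (proceeds in reverse).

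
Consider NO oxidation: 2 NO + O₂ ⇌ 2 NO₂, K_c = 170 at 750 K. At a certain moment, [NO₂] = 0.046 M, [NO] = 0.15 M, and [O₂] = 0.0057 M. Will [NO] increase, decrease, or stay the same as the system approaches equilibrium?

decrease

Q_c = [NO₂]² / ([NO]²·[O₂]) = (0.046)² / ((0.15)²·(0.0057)) = 16
Q_c = 16 < K_c = 170: net forward reaction.
NO is a reactant, so it decreases.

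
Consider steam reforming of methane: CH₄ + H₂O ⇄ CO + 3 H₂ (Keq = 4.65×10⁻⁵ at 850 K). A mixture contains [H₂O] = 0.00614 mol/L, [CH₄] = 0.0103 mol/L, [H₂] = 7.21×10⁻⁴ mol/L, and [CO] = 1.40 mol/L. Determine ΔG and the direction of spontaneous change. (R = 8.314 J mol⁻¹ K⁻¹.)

Q = [CO]·[H₂]³ / ([CH₄]·[H₂O]) = (1.40)·(7.21×10⁻⁴)³ / ((0.0103)·(0.00614)) = 8.30×10⁻⁶
ΔG = RT ln(Q/Keq) = (8.314 J mol⁻¹ K⁻¹)(850 K) × ln(8.30×10⁻⁶/4.65×10⁻⁵)
   = (7.067 kJ/mol)(-1.723) = -12.2 kJ/mol
ΔG < 0, so the forward reaction is spontaneous (proceeds forward).

ΔG = -12.2 kJ/mol; the forward reaction is spontaneous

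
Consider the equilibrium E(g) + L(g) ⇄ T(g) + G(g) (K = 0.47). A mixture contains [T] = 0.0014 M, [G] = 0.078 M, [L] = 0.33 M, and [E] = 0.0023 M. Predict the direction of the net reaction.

Q = [T]·[G] / ([E]·[L]) = (0.0014)·(0.078) / ((0.0023)·(0.33)) = 0.14
Q = 0.14 < K = 0.47, so the forward reaction proceeds.

forward (toward products)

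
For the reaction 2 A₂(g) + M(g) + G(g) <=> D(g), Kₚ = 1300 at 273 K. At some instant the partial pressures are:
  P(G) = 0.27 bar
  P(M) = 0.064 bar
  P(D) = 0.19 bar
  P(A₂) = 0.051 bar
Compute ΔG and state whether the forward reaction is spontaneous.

Qₚ = P(D) / (P(A₂)²·P(M)·P(G)) = (0.19) / ((0.051)²·(0.064)·(0.27)) = 4230
ΔG = RT ln(Qₚ/Kₚ) = (8.314 J mol⁻¹ K⁻¹)(273 K) × ln(4230/1300)
   = (2.270 kJ/mol)(1.180) = 2.68 kJ/mol
ΔG > 0, so the forward reaction is non-spontaneous (proceeds in reverse).

ΔG = 2.68 kJ/mol; the forward reaction is non-spontaneous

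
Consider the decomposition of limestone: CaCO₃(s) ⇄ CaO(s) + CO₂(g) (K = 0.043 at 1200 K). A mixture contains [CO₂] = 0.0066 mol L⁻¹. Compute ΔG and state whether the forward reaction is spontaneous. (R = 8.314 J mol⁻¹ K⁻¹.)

ΔG = -18.7 kJ/mol; the forward reaction is spontaneous

(CaCO₃, CaO are pure solids — omitted from Q.)
Q = [CO₂] = 0.00660
ΔG = RT ln(Q/K) = (8.314 J mol⁻¹ K⁻¹)(1200 K) × ln(0.00660/0.043)
   = (9.977 kJ/mol)(-1.874) = -18.7 kJ/mol
ΔG < 0, so the forward reaction is spontaneous (proceeds forward).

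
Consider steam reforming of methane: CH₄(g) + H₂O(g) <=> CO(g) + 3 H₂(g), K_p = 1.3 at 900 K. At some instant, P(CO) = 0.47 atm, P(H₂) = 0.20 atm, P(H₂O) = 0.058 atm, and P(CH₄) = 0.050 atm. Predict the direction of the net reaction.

Q_p = P(CO)·P(H₂)³ / (P(CH₄)·P(H₂O)) = (0.47)·(0.20)³ / ((0.050)·(0.058)) = 1.3
Q_p = 1.3 = K_p, so the system is already at equilibrium.

at equilibrium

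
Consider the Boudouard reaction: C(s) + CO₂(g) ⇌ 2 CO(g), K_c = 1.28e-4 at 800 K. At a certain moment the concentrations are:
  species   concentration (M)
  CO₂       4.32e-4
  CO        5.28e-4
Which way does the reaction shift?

in the reverse direction

(C is a pure solid — omitted from Q_c.)
Q_c = [CO]² / [CO₂] = (5.28e-4)² / (4.32e-4) = 6.45e-4
Q_c = 6.45e-4 > K_c = 1.28e-4, so the reverse reaction proceeds.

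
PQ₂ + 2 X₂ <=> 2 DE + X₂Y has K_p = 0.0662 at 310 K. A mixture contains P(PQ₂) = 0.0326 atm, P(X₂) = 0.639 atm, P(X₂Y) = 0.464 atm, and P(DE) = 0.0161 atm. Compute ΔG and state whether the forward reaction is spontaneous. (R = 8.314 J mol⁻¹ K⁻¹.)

ΔG = -5.13 kJ/mol; the forward reaction is spontaneous

Q_p = P(DE)²·P(X₂Y) / (P(PQ₂)·P(X₂)²) = (0.0161)²·(0.464) / ((0.0326)·(0.639)²) = 0.00904
ΔG = RT ln(Q_p/K_p) = (8.314 J mol⁻¹ K⁻¹)(310 K) × ln(0.00904/0.0662)
   = (2.577 kJ/mol)(-1.991) = -5.13 kJ/mol
ΔG < 0, so the forward reaction is spontaneous (proceeds forward).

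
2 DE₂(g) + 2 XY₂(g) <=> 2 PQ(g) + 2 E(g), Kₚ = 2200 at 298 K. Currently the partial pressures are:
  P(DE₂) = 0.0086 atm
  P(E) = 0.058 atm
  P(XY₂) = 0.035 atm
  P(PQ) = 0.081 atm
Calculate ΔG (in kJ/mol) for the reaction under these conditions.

Qₚ = P(PQ)²·P(E)² / (P(DE₂)²·P(XY₂)²) = (0.081)²·(0.058)² / ((0.0086)²·(0.035)²) = 244
ΔG = RT ln(Qₚ/Kₚ) = (8.314 J mol⁻¹ K⁻¹)(298 K) × ln(244/2200)
   = (2.478 kJ/mol)(-2.199) = -5.45 kJ/mol
ΔG < 0, so the forward reaction is spontaneous (proceeds forward).

ΔG = -5.45 kJ/mol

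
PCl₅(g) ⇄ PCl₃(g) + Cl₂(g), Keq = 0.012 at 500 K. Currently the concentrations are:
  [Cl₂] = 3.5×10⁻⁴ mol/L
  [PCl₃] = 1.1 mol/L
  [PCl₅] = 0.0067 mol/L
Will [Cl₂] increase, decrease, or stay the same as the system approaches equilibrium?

Q = [PCl₃]·[Cl₂] / [PCl₅] = (1.1)·(3.5×10⁻⁴) / (0.0067) = 0.057
Q = 0.057 > Keq = 0.012: net reverse reaction.
Cl₂ is a product, so it decreases.

decrease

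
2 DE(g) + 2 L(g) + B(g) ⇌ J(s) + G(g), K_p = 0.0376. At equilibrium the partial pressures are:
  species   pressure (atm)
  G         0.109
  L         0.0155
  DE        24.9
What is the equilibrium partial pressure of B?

P(B) = 19.5 atm

(J is a pure solid — omitted from K_p.)
At equilibrium, K_p = P(G) / (P(DE)²·P(L)²·P(B)) = 0.0376.
(0.109) / ((24.9)²·(0.0155)²·(P(B))) = 0.0376
P(B) = 19.5 atm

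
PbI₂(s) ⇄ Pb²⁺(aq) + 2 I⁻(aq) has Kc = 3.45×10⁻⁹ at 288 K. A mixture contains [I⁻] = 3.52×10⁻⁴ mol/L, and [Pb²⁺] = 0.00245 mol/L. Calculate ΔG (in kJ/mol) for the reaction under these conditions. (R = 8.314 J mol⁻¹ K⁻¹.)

(PbI₂ is a pure solid — omitted from Qc.)
Qc = [Pb²⁺]·[I⁻]² = (0.00245)·(3.52×10⁻⁴)² = 3.04×10⁻¹⁰
ΔG = RT ln(Qc/Kc) = (8.314 J mol⁻¹ K⁻¹)(288 K) × ln(3.04×10⁻¹⁰/3.45×10⁻⁹)
   = (2.394 kJ/mol)(-2.429) = -5.82 kJ/mol
ΔG < 0, so the forward reaction is spontaneous (proceeds forward).

ΔG = -5.82 kJ/mol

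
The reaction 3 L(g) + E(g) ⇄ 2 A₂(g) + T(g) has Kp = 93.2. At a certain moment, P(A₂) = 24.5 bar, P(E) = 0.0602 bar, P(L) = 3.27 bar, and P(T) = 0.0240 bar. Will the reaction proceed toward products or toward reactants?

to the right

Qp = P(A₂)²·P(T) / (P(L)³·P(E)) = (24.5)²·(0.0240) / ((3.27)³·(0.0602)) = 6.84
Qp = 6.84 < Kp = 93.2, so the forward reaction proceeds.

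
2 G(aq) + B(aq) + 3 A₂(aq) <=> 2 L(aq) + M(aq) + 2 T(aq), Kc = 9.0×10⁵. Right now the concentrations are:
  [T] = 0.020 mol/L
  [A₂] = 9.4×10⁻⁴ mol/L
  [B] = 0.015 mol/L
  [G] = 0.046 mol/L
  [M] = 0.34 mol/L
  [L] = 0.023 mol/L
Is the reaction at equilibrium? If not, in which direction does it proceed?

Qc = [L]²·[M]·[T]² / ([G]²·[B]·[A₂]³) = (0.023)²·(0.34)·(0.020)² / ((0.046)²·(0.015)·(9.4×10⁻⁴)³) = 2.7×10⁶
Qc = 2.7×10⁶ > Kc = 9.0×10⁵, so the reverse reaction proceeds.

toward reactants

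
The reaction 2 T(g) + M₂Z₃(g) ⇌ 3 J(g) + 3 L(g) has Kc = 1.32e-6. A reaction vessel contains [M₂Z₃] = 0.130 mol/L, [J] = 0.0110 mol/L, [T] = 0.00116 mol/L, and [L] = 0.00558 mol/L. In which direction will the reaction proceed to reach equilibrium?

Qc = [J]³·[L]³ / ([T]²·[M₂Z₃]) = (0.0110)³·(0.00558)³ / ((0.00116)²·(0.130)) = 1.32e-6
Qc = 1.32e-6 = Kc, so the system is already at equilibrium.

at equilibrium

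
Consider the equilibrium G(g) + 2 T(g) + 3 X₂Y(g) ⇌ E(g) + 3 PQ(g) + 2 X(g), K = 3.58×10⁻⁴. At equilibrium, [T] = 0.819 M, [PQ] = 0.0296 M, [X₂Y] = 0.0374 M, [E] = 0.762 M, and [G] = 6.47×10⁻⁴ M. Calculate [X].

At equilibrium, K = [E]·[PQ]³·[X]² / ([G]·[T]²·[X₂Y]³) = 3.58×10⁻⁴.
(0.762)·(0.0296)³·([X])² / ((6.47×10⁻⁴)·(0.819)²·(0.0374)³) = 3.58×10⁻⁴
[X]² = 4.11×10⁻⁷ ⇒ [X] = 6.41×10⁻⁴ M

[X] = 6.41×10⁻⁴ M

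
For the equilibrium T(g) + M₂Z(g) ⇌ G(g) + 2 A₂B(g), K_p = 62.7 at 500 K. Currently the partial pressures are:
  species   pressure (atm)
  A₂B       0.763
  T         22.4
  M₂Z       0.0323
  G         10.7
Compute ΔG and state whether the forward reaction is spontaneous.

Q_p = P(G)·P(A₂B)² / (P(T)·P(M₂Z)) = (10.7)·(0.763)² / ((22.4)·(0.0323)) = 8.61
ΔG = RT ln(Q_p/K_p) = (8.314 J mol⁻¹ K⁻¹)(500 K) × ln(8.61/62.7)
   = (4.157 kJ/mol)(-1.985) = -8.25 kJ/mol
ΔG < 0, so the forward reaction is spontaneous (proceeds forward).

ΔG = -8.25 kJ/mol; the forward reaction is spontaneous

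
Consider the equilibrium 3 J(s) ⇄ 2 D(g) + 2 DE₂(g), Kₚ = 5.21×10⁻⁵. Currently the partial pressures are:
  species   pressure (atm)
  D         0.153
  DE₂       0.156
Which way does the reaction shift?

(J is a pure solid — omitted from Qₚ.)
Qₚ = P(D)²·P(DE₂)² = (0.153)²·(0.156)² = 5.70×10⁻⁴
Qₚ = 5.70×10⁻⁴ > Kₚ = 5.21×10⁻⁵, so the reverse reaction proceeds.

reverse (toward reactants)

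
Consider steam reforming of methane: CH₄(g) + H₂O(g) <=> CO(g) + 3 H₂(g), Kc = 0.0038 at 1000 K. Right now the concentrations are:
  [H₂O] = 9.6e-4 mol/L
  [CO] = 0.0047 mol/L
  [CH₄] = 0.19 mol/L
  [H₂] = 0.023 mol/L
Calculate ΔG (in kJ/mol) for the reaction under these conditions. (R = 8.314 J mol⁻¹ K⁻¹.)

ΔG = -20.7 kJ/mol

Qc = [CO]·[H₂]³ / ([CH₄]·[H₂O]) = (0.0047)·(0.023)³ / ((0.19)·(9.6e-4)) = 3.14e-4
ΔG = RT ln(Qc/Kc) = (8.314 J mol⁻¹ K⁻¹)(1000 K) × ln(3.14e-4/0.0038)
   = (8.314 kJ/mol)(-2.493) = -20.7 kJ/mol
ΔG < 0, so the forward reaction is spontaneous (proceeds forward).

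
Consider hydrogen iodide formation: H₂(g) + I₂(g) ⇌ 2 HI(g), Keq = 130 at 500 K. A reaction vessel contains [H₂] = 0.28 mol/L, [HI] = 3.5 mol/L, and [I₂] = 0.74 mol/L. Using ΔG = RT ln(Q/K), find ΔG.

Q = [HI]² / ([H₂]·[I₂]) = (3.5)² / ((0.28)·(0.74)) = 59.1
ΔG = RT ln(Q/Keq) = (8.314 J mol⁻¹ K⁻¹)(500 K) × ln(59.1/130)
   = (4.157 kJ/mol)(-0.7883) = -3.28 kJ/mol
ΔG < 0, so the forward reaction is spontaneous (proceeds forward).

ΔG = -3.28 kJ/mol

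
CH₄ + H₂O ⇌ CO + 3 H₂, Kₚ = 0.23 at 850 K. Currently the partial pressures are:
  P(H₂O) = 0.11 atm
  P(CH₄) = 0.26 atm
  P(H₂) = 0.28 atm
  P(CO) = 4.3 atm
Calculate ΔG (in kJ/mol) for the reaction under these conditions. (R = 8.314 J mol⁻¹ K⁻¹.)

Qₚ = P(CO)·P(H₂)³ / (P(CH₄)·P(H₂O)) = (4.3)·(0.28)³ / ((0.26)·(0.11)) = 3.30
ΔG = RT ln(Qₚ/Kₚ) = (8.314 J mol⁻¹ K⁻¹)(850 K) × ln(3.30/0.23)
   = (7.067 kJ/mol)(2.664) = 18.8 kJ/mol
ΔG > 0, so the forward reaction is non-spontaneous (proceeds in reverse).

ΔG = 18.8 kJ/mol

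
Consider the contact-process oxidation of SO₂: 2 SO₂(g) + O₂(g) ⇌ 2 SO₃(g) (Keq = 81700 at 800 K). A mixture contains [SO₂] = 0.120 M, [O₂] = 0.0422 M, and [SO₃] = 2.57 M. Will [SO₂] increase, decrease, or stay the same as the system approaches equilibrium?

decrease

Q = [SO₃]² / ([SO₂]²·[O₂]) = (2.57)² / ((0.120)²·(0.0422)) = 10900
Q = 10900 < Keq = 81700: net forward reaction.
SO₂ is a reactant, so it decreases.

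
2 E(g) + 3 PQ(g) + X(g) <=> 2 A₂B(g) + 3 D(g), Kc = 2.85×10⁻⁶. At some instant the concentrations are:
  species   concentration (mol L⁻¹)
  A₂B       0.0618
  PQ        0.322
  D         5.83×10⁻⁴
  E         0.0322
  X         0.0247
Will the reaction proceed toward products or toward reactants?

forward (toward products)

Qc = [A₂B]²·[D]³ / ([E]²·[PQ]³·[X]) = (0.0618)²·(5.83×10⁻⁴)³ / ((0.0322)²·(0.322)³·(0.0247)) = 8.85×10⁻⁷
Qc = 8.85×10⁻⁷ < Kc = 2.85×10⁻⁶, so the forward reaction proceeds.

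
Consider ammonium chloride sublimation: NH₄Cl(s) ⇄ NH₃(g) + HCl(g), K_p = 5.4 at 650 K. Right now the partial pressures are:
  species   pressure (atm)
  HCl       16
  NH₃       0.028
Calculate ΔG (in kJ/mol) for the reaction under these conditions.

(NH₄Cl is a pure solid — omitted from Q_p.)
Q_p = P(NH₃)·P(HCl) = (0.028)·(16) = 0.448
ΔG = RT ln(Q_p/K_p) = (8.314 J mol⁻¹ K⁻¹)(650 K) × ln(0.448/5.4)
   = (5.404 kJ/mol)(-2.489) = -13.5 kJ/mol
ΔG < 0, so the forward reaction is spontaneous (proceeds forward).

ΔG = -13.5 kJ/mol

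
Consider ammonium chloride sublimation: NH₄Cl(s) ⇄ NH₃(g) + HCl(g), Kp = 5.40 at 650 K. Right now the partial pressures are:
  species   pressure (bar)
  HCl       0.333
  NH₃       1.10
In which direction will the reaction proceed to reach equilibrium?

(NH₄Cl is a pure solid — omitted from Qp.)
Qp = P(NH₃)·P(HCl) = (1.10)·(0.333) = 0.366
Qp = 0.366 < Kp = 5.40, so the forward reaction proceeds.

forward (toward products)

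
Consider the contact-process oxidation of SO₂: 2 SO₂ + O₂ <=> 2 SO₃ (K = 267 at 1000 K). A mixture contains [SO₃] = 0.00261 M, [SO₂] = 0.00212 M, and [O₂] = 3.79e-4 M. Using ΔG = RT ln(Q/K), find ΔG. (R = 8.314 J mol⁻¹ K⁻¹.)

Q = [SO₃]² / ([SO₂]²·[O₂]) = (0.00261)² / ((0.00212)²·(3.79e-4)) = 4000
ΔG = RT ln(Q/K) = (8.314 J mol⁻¹ K⁻¹)(1000 K) × ln(4000/267)
   = (8.314 kJ/mol)(2.707) = 22.5 kJ/mol
ΔG > 0, so the forward reaction is non-spontaneous (proceeds in reverse).

ΔG = 22.5 kJ/mol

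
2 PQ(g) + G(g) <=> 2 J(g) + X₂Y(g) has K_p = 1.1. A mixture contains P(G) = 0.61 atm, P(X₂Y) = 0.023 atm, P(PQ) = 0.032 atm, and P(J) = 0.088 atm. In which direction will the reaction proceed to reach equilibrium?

toward products

Q_p = P(J)²·P(X₂Y) / (P(PQ)²·P(G)) = (0.088)²·(0.023) / ((0.032)²·(0.61)) = 0.29
Q_p = 0.29 < K_p = 1.1, so the forward reaction proceeds.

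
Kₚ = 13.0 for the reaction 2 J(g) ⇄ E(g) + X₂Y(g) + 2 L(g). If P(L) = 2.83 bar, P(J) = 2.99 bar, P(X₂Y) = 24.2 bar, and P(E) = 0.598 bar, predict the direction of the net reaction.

Qₚ = P(E)·P(X₂Y)·P(L)² / P(J)² = (0.598)·(24.2)·(2.83)² / (2.99)² = 13.0
Qₚ = 13.0 = Kₚ, so the system is already at equilibrium.

neither direction; the system is at equilibrium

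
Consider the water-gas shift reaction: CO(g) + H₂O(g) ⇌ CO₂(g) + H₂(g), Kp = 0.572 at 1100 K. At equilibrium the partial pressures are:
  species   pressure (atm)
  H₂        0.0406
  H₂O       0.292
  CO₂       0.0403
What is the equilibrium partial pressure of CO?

P(CO) = 0.00980 atm

At equilibrium, Kp = P(CO₂)·P(H₂) / (P(CO)·P(H₂O)) = 0.572.
(0.0403)·(0.0406) / ((P(CO))·(0.292)) = 0.572
P(CO) = 0.00980 atm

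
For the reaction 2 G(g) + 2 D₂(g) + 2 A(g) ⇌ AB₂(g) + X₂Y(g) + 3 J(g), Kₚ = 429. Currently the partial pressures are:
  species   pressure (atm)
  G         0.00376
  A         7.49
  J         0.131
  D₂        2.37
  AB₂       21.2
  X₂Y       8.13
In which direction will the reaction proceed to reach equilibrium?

Qₚ = P(AB₂)·P(X₂Y)·P(J)³ / (P(G)²·P(D₂)²·P(A)²) = (21.2)·(8.13)·(0.131)³ / ((0.00376)²·(2.37)²·(7.49)²) = 87.0
Qₚ = 87.0 < Kₚ = 429, so the forward reaction proceeds.

in the forward direction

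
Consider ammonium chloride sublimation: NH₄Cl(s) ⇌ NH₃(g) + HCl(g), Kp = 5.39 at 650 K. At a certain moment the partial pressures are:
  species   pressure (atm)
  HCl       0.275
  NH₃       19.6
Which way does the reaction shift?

neither direction; the system is at equilibrium

(NH₄Cl is a pure solid — omitted from Qp.)
Qp = P(NH₃)·P(HCl) = (19.6)·(0.275) = 5.39
Qp = 5.39 = Kp, so the system is already at equilibrium.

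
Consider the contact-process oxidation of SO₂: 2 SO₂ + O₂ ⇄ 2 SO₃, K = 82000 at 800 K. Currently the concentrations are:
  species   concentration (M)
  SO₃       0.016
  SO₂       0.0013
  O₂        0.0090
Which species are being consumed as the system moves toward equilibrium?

SO₂, O₂ (reactants)

Q = [SO₃]² / ([SO₂]²·[O₂]) = (0.016)² / ((0.0013)²·(0.0090)) = 17000
Q = 17000 < K = 82000: net forward reaction.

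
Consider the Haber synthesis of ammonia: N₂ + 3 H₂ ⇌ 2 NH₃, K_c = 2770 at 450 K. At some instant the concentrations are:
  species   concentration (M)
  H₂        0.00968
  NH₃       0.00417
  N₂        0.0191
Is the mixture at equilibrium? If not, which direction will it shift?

Q_c = [NH₃]² / ([N₂]·[H₂]³) = (0.00417)² / ((0.0191)·(0.00968)³) = 1000
Q_c = 1000 < K_c = 2770: net forward reaction.

no; Q < K, reaction proceeds forward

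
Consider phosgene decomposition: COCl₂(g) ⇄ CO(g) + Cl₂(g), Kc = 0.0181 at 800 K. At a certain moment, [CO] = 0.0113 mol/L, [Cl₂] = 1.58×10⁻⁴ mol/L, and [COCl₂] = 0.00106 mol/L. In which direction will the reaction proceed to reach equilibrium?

Qc = [CO]·[Cl₂] / [COCl₂] = (0.0113)·(1.58×10⁻⁴) / (0.00106) = 0.00168
Qc = 0.00168 < Kc = 0.0181, so the forward reaction proceeds.

toward products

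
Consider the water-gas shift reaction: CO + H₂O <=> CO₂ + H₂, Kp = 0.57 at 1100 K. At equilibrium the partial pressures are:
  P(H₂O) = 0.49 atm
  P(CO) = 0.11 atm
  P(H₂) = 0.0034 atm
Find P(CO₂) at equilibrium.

At equilibrium, Kp = P(CO₂)·P(H₂) / (P(CO)·P(H₂O)) = 0.57.
(P(CO₂))·(0.0034) / ((0.11)·(0.49)) = 0.57
P(CO₂) = 9.04 = 9.0 atm

P(CO₂) = 9.0 atm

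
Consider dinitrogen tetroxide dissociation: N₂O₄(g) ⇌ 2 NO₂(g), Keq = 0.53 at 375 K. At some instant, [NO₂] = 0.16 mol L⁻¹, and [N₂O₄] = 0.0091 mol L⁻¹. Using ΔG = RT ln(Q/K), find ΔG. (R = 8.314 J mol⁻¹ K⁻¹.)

ΔG = 5.20 kJ/mol

Q = [NO₂]² / [N₂O₄] = (0.16)² / (0.0091) = 2.81
ΔG = RT ln(Q/Keq) = (8.314 J mol⁻¹ K⁻¹)(375 K) × ln(2.81/0.53)
   = (3.118 kJ/mol)(1.668) = 5.20 kJ/mol
ΔG > 0, so the forward reaction is non-spontaneous (proceeds in reverse).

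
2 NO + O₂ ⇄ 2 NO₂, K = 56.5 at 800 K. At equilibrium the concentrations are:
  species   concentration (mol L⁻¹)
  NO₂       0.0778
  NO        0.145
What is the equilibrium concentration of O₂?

At equilibrium, K = [NO₂]² / ([NO]²·[O₂]) = 56.5.
(0.0778)² / ((0.145)²·([O₂])) = 56.5
[O₂] = 0.00510 mol L⁻¹

[O₂] = 0.00510 mol L⁻¹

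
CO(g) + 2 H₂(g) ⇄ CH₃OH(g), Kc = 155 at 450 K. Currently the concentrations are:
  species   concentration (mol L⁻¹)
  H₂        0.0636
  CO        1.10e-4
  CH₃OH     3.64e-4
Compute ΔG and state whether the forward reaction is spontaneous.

ΔG = 6.22 kJ/mol; the forward reaction is non-spontaneous

Qc = [CH₃OH] / ([CO]·[H₂]²) = (3.64e-4) / ((1.10e-4)·(0.0636)²) = 818
ΔG = RT ln(Qc/Kc) = (8.314 J mol⁻¹ K⁻¹)(450 K) × ln(818/155)
   = (3.741 kJ/mol)(1.663) = 6.22 kJ/mol
ΔG > 0, so the forward reaction is non-spontaneous (proceeds in reverse).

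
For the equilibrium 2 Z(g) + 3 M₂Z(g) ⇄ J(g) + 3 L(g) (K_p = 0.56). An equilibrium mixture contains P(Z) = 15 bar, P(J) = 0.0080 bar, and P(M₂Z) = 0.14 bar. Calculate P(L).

P(L) = 3.5 bar

At equilibrium, K_p = P(J)·P(L)³ / (P(Z)²·P(M₂Z)³) = 0.56.
(0.0080)·(P(L))³ / ((15)²·(0.14)³) = 0.56
P(L)³ = 43.2 ⇒ P(L) = 3.5 bar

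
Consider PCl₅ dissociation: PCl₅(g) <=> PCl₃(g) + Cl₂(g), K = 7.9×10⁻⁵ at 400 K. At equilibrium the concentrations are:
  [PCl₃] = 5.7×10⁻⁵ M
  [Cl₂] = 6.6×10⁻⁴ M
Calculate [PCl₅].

[PCl₅] = 4.8×10⁻⁴ M

At equilibrium, K = [PCl₃]·[Cl₂] / [PCl₅] = 7.9×10⁻⁵.
(5.7×10⁻⁵)·(6.6×10⁻⁴) / ([PCl₅]) = 7.9×10⁻⁵
[PCl₅] = 4.76×10⁻⁴ = 4.8×10⁻⁴ M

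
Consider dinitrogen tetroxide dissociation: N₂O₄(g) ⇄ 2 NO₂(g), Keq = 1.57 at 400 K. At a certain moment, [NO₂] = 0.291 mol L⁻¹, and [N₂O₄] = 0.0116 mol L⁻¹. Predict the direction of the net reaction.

Q = [NO₂]² / [N₂O₄] = (0.291)² / (0.0116) = 7.30
Q = 7.30 > Keq = 1.57, so the reverse reaction proceeds.

toward reactants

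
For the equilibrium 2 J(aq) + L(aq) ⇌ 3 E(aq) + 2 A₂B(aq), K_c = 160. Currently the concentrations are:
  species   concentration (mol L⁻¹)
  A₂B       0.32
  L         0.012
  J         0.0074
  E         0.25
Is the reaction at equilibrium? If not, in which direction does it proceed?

toward reactants

Q_c = [E]³·[A₂B]² / ([J]²·[L]) = (0.25)³·(0.32)² / ((0.0074)²·(0.012)) = 2400
Q_c = 2400 > K_c = 160, so the reverse reaction proceeds.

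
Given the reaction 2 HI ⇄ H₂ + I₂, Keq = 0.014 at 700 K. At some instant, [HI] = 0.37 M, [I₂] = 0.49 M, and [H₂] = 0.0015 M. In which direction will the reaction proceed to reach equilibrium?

in the forward direction

Q = [H₂]·[I₂] / [HI]² = (0.0015)·(0.49) / (0.37)² = 0.0054
Q = 0.0054 < Keq = 0.014, so the forward reaction proceeds.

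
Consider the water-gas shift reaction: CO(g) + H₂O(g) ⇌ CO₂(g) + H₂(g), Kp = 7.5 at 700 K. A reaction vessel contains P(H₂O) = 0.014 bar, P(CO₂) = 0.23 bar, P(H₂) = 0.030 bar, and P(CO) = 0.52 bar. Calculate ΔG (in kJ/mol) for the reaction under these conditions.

ΔG = -12.0 kJ/mol

Qp = P(CO₂)·P(H₂) / (P(CO)·P(H₂O)) = (0.23)·(0.030) / ((0.52)·(0.014)) = 0.948
ΔG = RT ln(Qp/Kp) = (8.314 J mol⁻¹ K⁻¹)(700 K) × ln(0.948/7.5)
   = (5.820 kJ/mol)(-2.068) = -12.0 kJ/mol
ΔG < 0, so the forward reaction is spontaneous (proceeds forward).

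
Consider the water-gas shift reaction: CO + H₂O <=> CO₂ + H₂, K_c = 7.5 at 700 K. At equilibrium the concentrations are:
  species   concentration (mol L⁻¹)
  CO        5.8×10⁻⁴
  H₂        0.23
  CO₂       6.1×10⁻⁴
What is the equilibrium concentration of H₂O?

[H₂O] = 0.032 mol L⁻¹

At equilibrium, K_c = [CO₂]·[H₂] / ([CO]·[H₂O]) = 7.5.
(6.1×10⁻⁴)·(0.23) / ((5.8×10⁻⁴)·([H₂O])) = 7.5
[H₂O] = 0.0323 = 0.032 mol L⁻¹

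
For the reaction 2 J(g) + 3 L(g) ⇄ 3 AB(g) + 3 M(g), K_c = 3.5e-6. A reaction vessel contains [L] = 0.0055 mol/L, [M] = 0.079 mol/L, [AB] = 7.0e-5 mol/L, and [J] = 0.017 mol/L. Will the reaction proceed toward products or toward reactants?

Q_c = [AB]³·[M]³ / ([J]²·[L]³) = (7.0e-5)³·(0.079)³ / ((0.017)²·(0.0055)³) = 3.5e-6
Q_c = 3.5e-6 = K_c, so the system is already at equilibrium.

neither direction; the system is at equilibrium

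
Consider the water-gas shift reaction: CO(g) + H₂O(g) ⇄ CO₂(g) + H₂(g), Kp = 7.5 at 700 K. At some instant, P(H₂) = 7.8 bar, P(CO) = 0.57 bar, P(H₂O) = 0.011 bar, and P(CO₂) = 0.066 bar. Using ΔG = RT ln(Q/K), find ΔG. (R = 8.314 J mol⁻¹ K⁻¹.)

Qp = P(CO₂)·P(H₂) / (P(CO)·P(H₂O)) = (0.066)·(7.8) / ((0.57)·(0.011)) = 82.1
ΔG = RT ln(Qp/Kp) = (8.314 J mol⁻¹ K⁻¹)(700 K) × ln(82.1/7.5)
   = (5.820 kJ/mol)(2.393) = 13.9 kJ/mol
ΔG > 0, so the forward reaction is non-spontaneous (proceeds in reverse).

ΔG = 13.9 kJ/mol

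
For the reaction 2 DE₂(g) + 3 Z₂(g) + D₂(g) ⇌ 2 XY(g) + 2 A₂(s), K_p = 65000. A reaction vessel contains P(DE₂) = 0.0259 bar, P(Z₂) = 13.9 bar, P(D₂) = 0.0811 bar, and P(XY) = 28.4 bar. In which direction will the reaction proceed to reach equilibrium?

to the right

(A₂ is a pure solid — omitted from Q_p.)
Q_p = P(XY)² / (P(DE₂)²·P(Z₂)³·P(D₂)) = (28.4)² / ((0.0259)²·(13.9)³·(0.0811)) = 5520
Q_p = 5520 < K_p = 65000, so the forward reaction proceeds.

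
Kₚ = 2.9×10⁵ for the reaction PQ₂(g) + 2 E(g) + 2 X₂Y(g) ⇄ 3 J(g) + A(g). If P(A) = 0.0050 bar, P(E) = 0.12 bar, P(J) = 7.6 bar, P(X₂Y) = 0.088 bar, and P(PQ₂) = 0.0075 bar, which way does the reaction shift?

toward reactants

Qₚ = P(J)³·P(A) / (P(PQ₂)·P(E)²·P(X₂Y)²) = (7.6)³·(0.0050) / ((0.0075)·(0.12)²·(0.088)²) = 2.6×10⁶
Qₚ = 2.6×10⁶ > Kₚ = 2.9×10⁵, so the reverse reaction proceeds.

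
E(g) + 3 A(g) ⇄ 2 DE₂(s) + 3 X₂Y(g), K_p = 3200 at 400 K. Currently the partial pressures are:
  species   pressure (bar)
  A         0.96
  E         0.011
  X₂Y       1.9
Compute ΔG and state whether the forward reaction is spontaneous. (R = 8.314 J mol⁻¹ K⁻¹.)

ΔG = -5.03 kJ/mol; the forward reaction is spontaneous

(DE₂ is a pure solid — omitted from Q_p.)
Q_p = P(X₂Y)³ / (P(E)·P(A)³) = (1.9)³ / ((0.011)·(0.96)³) = 705
ΔG = RT ln(Q_p/K_p) = (8.314 J mol⁻¹ K⁻¹)(400 K) × ln(705/3200)
   = (3.326 kJ/mol)(-1.513) = -5.03 kJ/mol
ΔG < 0, so the forward reaction is spontaneous (proceeds forward).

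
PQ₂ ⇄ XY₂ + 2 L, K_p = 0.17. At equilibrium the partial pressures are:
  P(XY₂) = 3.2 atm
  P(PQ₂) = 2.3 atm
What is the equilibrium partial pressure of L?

P(L) = 0.35 atm

At equilibrium, K_p = P(XY₂)·P(L)² / P(PQ₂) = 0.17.
(3.2)·(P(L))² / (2.3) = 0.17
P(L)² = 0.122 ⇒ P(L) = 0.35 atm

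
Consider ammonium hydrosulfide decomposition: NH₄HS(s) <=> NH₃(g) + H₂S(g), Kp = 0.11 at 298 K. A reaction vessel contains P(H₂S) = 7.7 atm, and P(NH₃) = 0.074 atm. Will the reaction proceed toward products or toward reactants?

reverse (toward reactants)

(NH₄HS is a pure solid — omitted from Qp.)
Qp = P(NH₃)·P(H₂S) = (0.074)·(7.7) = 0.57
Qp = 0.57 > Kp = 0.11, so the reverse reaction proceeds.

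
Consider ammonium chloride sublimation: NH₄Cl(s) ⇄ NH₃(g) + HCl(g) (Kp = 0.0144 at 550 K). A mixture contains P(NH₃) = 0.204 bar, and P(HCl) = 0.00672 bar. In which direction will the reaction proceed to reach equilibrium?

(NH₄Cl is a pure solid — omitted from Qp.)
Qp = P(NH₃)·P(HCl) = (0.204)·(0.00672) = 0.00137
Qp = 0.00137 < Kp = 0.0144, so the forward reaction proceeds.

in the forward direction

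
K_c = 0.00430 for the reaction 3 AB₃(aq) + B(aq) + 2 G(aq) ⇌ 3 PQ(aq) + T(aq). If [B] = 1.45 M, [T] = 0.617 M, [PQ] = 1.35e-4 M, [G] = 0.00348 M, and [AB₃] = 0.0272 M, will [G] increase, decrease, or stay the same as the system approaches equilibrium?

Q_c = [PQ]³·[T] / ([AB₃]³·[B]·[G]²) = (1.35e-4)³·(0.617) / ((0.0272)³·(1.45)·(0.00348)²) = 0.00430
Q_c = 0.00430 = K_c; the system is at equilibrium.

stay the same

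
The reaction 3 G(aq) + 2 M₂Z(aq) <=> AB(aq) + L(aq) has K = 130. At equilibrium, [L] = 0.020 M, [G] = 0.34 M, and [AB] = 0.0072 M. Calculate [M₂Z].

At equilibrium, K = [AB]·[L] / ([G]³·[M₂Z]²) = 130.
(0.0072)·(0.020) / ((0.34)³·([M₂Z])²) = 130
[M₂Z]² = 2.82e-5 ⇒ [M₂Z] = 0.0053 M

[M₂Z] = 0.0053 M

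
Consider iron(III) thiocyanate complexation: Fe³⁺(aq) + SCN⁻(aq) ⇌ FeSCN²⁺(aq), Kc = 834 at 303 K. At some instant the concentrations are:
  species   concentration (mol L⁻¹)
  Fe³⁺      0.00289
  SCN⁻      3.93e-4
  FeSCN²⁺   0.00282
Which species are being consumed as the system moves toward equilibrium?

FeSCN²⁺ (products)

Qc = [FeSCN²⁺] / ([Fe³⁺]·[SCN⁻]) = (0.00282) / ((0.00289)·(3.93e-4)) = 2480
Qc = 2480 > Kc = 834: net reverse reaction.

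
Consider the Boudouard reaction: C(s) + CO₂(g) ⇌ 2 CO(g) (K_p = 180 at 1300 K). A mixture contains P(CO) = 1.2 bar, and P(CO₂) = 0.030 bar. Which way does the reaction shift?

(C is a pure solid — omitted from Q_p.)
Q_p = P(CO)² / P(CO₂) = (1.2)² / (0.030) = 48
Q_p = 48 < K_p = 180, so the forward reaction proceeds.

in the forward direction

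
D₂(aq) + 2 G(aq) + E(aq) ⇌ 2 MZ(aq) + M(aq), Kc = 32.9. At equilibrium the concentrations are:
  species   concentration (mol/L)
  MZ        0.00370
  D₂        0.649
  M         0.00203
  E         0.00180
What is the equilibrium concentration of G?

[G] = 8.50×10⁻⁴ mol/L

At equilibrium, Kc = [MZ]²·[M] / ([D₂]·[G]²·[E]) = 32.9.
(0.00370)²·(0.00203) / ((0.649)·([G])²·(0.00180)) = 32.9
[G]² = 7.23×10⁻⁷ ⇒ [G] = 8.50×10⁻⁴ mol/L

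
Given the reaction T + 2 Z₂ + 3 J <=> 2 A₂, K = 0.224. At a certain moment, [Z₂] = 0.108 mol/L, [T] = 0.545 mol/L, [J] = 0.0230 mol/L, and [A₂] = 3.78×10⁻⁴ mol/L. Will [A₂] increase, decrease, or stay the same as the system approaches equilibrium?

Q = [A₂]² / ([T]·[Z₂]²·[J]³) = (3.78×10⁻⁴)² / ((0.545)·(0.108)²·(0.0230)³) = 1.85
Q = 1.85 > K = 0.224: net reverse reaction.
A₂ is a product, so it decreases.

decrease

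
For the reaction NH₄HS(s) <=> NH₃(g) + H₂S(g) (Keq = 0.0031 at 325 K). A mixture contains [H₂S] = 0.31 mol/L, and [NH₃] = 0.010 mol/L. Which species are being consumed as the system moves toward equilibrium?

none (at equilibrium)

(NH₄HS is a pure solid — omitted from Q.)
Q = [NH₃]·[H₂S] = (0.010)·(0.31) = 0.0031
Q = 0.0031 = Keq; the system is at equilibrium.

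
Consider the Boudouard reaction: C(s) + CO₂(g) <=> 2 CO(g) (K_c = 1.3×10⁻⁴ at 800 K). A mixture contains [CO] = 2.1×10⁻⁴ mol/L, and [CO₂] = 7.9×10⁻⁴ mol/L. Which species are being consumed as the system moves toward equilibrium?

(C is a pure solid — omitted from Q_c.)
Q_c = [CO]² / [CO₂] = (2.1×10⁻⁴)² / (7.9×10⁻⁴) = 5.6×10⁻⁵
Q_c = 5.6×10⁻⁵ < K_c = 1.3×10⁻⁴: net forward reaction.

C, CO₂ (reactants)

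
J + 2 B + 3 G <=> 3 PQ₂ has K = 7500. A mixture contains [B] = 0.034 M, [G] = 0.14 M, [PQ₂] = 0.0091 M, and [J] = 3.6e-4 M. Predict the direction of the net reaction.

forward (toward products)

Q = [PQ₂]³ / ([J]·[B]²·[G]³) = (0.0091)³ / ((3.6e-4)·(0.034)²·(0.14)³) = 660
Q = 660 < K = 7500, so the forward reaction proceeds.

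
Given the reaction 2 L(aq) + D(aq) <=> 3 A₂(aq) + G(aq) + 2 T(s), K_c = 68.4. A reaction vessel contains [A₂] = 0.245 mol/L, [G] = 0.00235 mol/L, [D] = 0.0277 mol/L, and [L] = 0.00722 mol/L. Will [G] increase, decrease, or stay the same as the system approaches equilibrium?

increase

(T is a pure solid — omitted from Q_c.)
Q_c = [A₂]³·[G] / ([L]²·[D]) = (0.245)³·(0.00235) / ((0.00722)²·(0.0277)) = 23.9
Q_c = 23.9 < K_c = 68.4: net forward reaction.
G is a product, so it increases.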